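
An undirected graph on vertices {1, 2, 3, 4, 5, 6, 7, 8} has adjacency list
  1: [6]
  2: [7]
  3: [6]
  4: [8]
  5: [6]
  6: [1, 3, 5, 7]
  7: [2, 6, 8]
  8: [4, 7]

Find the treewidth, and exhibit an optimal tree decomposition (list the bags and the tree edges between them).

Treewidth 1.
Bags: B1 = {6, 7}  B2 = {1, 6}  B3 = {2, 7}  B4 = {7, 8}  B5 = {5, 6}  B6 = {4, 8}  B7 = {3, 6}
Tree: B1–B2, B1–B3, B3–B4, B2–B5, B4–B6, B1–B7

Each bag holds 2 vertices, so the decomposition has width 1, which upper-bounds the treewidth. Any graph with an edge has treewidth ≥ 1, and G has the edge 6–7. Therefore the treewidth is 1.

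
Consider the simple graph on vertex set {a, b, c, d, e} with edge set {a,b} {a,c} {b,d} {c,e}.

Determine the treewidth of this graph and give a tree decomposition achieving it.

Each bag holds 2 vertices, so the decomposition has width 1, which upper-bounds the treewidth. G has an edge, so its treewidth is at least 1. Therefore the treewidth is 1.

Treewidth 1.
Bags: B1 = {c, e}  B2 = {a, c}  B3 = {a, b}  B4 = {b, d}
Tree: B1–B2, B2–B3, B3–B4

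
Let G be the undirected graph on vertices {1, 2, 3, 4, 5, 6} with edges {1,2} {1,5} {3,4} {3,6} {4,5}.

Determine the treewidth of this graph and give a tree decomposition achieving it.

Every bag has size at most 2, so the width is 2 − 1 = 1 and tw(G) ≤ 1. Since G has at least one edge (e.g. 2–1), it is not an edgeless graph, so tw(G) ≥ 1. Hence tw(G) = 1 exactly.

Treewidth 1.
Bags: B1 = {1, 2}  B2 = {1, 5}  B3 = {4, 5}  B4 = {3, 4}  B5 = {3, 6}
Tree: B1–B2, B2–B3, B3–B4, B4–B5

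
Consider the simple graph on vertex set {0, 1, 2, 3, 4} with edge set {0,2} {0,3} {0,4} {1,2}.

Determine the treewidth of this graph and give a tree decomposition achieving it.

Treewidth 1.
Bags: B1 = {0, 2}  B2 = {1, 2}  B3 = {0, 4}  B4 = {0, 3}
Tree: B1–B2, B1–B3, B3–B4

Every bag has size at most 2, so the width is 2 − 1 = 1 and tw(G) ≤ 1. Since G has at least one edge (e.g. 0–2), it is not an edgeless graph, so tw(G) ≥ 1. Combining the bounds, tw(G) = 1.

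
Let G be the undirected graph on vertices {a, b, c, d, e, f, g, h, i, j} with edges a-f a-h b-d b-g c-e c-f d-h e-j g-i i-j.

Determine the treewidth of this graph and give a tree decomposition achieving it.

Treewidth 2.
Bags: B1 = {a, c, f}  B2 = {a, c, e}  B3 = {a, e, j}  B4 = {a, i, j}  B5 = {a, g, i}  B6 = {a, b, g}  B7 = {a, b, d}  B8 = {a, d, h}
Tree: B1–B2, B2–B3, B3–B4, B4–B5, B5–B6, B6–B7, B7–B8

Every bag has size at most 3, so the width is 3 − 1 = 2 and tw(G) ≤ 2. The edges a–f–c–e–j–i–g–b–d–h–a form a cycle, so G is not a tree and its treewidth is at least 2. Combining the bounds, tw(G) = 2.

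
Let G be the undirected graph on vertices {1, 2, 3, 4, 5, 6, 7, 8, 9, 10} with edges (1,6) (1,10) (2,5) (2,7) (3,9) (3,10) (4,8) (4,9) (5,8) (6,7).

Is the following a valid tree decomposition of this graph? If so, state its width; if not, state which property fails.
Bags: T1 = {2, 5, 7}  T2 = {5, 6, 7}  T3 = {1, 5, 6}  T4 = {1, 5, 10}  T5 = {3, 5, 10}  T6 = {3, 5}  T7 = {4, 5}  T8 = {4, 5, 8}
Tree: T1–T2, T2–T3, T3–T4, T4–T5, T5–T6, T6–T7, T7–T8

A tree decomposition must satisfy three properties: every vertex lies in some bag; for every edge, both endpoints lie together in some bag; and for every vertex, the bags containing it form a connected subtree. Here vertex 9 appears in no bag, so the decomposition is invalid.

No — vertex 9 appears in no bag.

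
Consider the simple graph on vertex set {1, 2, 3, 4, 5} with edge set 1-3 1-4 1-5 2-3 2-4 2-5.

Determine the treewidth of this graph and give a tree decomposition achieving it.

Treewidth 2.
One optimal decomposition is:
Bags: B1 = {1, 2, 5}  B2 = {1, 2, 3}  B3 = {1, 2, 4}
Tree: B1–B2, B2–B3

The largest bag has 3 vertices, giving width 2; this decomposition certifies tw(G) ≤ 2. Since 2–5–1–3–2 is a cycle in G, G is not acyclic. Forests are exactly the graphs of treewidth ≤ 1, so tw(G) ≥ 2. Hence tw(G) = 2 exactly.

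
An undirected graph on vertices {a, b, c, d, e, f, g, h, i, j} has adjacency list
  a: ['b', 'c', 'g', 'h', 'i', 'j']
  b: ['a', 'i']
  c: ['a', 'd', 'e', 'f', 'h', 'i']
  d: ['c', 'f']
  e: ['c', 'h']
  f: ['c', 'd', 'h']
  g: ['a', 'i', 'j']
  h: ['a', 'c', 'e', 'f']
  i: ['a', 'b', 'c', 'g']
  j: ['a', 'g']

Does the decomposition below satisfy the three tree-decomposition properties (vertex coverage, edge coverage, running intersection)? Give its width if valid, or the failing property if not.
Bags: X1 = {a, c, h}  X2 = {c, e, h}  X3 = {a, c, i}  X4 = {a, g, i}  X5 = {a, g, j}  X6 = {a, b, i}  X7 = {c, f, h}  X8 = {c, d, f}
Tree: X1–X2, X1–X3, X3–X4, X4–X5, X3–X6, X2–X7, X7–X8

Yes; width 2.

Every vertex of G appears in some bag (union = {a, b, c, d, e, f, g, h, i, j}); every edge is covered by a bag; and for each vertex v the set of bags containing v is connected in the bag tree. The decomposition is therefore valid. The largest bag has 3 vertices, so the width is 2.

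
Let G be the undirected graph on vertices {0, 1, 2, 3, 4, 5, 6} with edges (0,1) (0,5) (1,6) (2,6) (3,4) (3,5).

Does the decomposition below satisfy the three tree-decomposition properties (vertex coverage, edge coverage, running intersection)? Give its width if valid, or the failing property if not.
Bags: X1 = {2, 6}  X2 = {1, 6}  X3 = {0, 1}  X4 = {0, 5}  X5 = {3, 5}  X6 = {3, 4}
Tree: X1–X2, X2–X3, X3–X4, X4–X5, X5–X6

Yes; width 1.

Checking the three conditions: (i) the bags cover all of {0, 1, 2, 3, 4, 5, 6}; (ii) for each edge, some bag contains both endpoints; (iii) the bags containing any fixed vertex form a subtree. All hold, so the decomposition is valid with width 2 − 1 = 1.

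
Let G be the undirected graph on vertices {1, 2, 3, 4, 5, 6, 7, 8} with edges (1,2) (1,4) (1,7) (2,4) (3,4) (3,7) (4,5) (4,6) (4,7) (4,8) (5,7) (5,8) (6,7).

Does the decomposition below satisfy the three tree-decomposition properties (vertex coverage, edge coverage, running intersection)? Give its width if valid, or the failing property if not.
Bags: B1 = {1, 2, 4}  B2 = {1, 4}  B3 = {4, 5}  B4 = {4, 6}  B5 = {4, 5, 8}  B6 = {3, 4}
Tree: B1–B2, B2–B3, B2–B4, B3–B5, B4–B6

No — vertex 7 appears in no bag.

A tree decomposition must satisfy three properties: every vertex lies in some bag; for every edge, both endpoints lie together in some bag; and for every vertex, the bags containing it form a connected subtree. Here vertex 7 appears in no bag, so the decomposition is invalid.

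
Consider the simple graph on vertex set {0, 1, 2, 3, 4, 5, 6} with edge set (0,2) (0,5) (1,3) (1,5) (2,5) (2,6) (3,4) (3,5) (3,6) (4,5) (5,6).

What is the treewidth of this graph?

A width-2 tree decomposition is:
Bags: B1 = {2, 5, 6}  B2 = {3, 5, 6}  B3 = {3, 4, 5}  B4 = {0, 2, 5}  B5 = {1, 3, 5}
Tree: B1–B2, B2–B3, B1–B4, B3–B5
Every bag has size at most 3, so the width is 3 − 1 = 2 and tw(G) ≤ 2. For the lower bound, the 3 vertices {0, 2, 5} are pairwise adjacent, and any tree decomposition puts a clique entirely inside one bag — forcing width ≥ 2. Therefore the treewidth is 2.

2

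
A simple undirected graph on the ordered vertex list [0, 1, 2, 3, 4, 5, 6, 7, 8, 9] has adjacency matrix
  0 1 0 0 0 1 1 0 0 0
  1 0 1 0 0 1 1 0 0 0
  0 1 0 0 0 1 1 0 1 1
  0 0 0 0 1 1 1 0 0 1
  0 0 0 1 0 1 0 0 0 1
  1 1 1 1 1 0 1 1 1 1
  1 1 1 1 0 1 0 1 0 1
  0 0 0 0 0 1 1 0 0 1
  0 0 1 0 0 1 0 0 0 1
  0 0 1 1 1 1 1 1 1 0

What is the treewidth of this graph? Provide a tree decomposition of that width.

Treewidth 3.
One optimal decomposition is:
Bags: B1 = {1, 2, 5, 6}  B2 = {2, 5, 6, 9}  B3 = {5, 6, 7, 9}  B4 = {3, 5, 6, 9}  B5 = {3, 4, 5, 9}  B6 = {2, 5, 8, 9}  B7 = {0, 1, 5, 6}
Tree: B1–B2, B2–B3, B2–B4, B4–B5, B2–B6, B1–B7

Every bag has size at most 4, so the width is 4 − 1 = 3 and tw(G) ≤ 3. On the other hand G contains the 4-clique {2, 5, 8, 9}. A clique must lie in a single bag of any decomposition, so no decomposition can have width below 3. Combining the bounds, tw(G) = 3.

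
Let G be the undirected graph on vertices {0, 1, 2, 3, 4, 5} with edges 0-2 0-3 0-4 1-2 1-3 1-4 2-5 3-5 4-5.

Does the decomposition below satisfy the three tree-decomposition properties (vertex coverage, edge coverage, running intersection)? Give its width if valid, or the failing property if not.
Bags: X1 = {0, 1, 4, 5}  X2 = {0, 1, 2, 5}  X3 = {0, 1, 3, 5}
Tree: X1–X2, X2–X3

Yes; width 3.

Checking the three conditions: (i) the bags cover all of {0, 1, 2, 3, 4, 5}; (ii) for each edge, some bag contains both endpoints; (iii) the bags containing any fixed vertex form a subtree. All hold, so the decomposition is valid with width 4 − 1 = 3.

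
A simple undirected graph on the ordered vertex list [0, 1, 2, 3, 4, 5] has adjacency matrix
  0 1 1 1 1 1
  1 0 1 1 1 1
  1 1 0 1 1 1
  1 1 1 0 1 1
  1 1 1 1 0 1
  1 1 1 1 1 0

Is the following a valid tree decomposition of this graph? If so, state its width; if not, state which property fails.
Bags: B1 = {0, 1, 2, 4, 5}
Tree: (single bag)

A tree decomposition must satisfy three properties: every vertex lies in some bag; for every edge, both endpoints lie together in some bag; and for every vertex, the bags containing it form a connected subtree. Here vertex 3 appears in no bag, so the decomposition is invalid.

No — vertex 3 appears in no bag.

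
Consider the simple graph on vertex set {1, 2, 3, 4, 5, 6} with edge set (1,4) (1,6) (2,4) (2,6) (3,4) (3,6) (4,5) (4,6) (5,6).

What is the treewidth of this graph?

A width-2 tree decomposition is:
Bags: B1 = {2, 4, 6}  B2 = {3, 4, 6}  B3 = {4, 5, 6}  B4 = {1, 4, 6}
Tree: B1–B2, B1–B3, B2–B4
Each bag holds 3 vertices, so the decomposition has width 2, which upper-bounds the treewidth. Conversely, {1, 4, 6} is a clique of size 3, and the vertices of any clique must share a bag in every tree decomposition; so some bag has ≥ 3 vertices and tw(G) ≥ 2. The upper and lower bounds meet at 2, so that is the treewidth.

2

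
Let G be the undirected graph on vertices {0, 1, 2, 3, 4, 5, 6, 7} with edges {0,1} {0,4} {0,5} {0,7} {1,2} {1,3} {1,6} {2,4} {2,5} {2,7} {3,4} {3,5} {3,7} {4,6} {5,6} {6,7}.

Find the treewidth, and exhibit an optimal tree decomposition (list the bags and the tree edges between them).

Every bag has size at most 5, so the width is 5 − 1 = 4 and tw(G) ≤ 4. For the lower bound: the 5 vertex sets {6,7}, {2,5}, {0,4}, {1}, {3} are disjoint, each induces a connected subgraph, and every pair is joined by at least one edge of G. Contracting each set to a single vertex therefore yields K_{5} as a minor, and since treewidth is minor-monotone, tw(G) ≥ tw(K_{5}) = 4. The upper and lower bounds meet at 4, so that is the treewidth.

Treewidth 4.
One optimal decomposition is:
Bags: B1 = {1, 4, 5, 6, 7}  B2 = {1, 2, 4, 5, 7}  B3 = {0, 1, 4, 5, 7}  B4 = {1, 3, 4, 5, 7}
Tree: B1–B2, B2–B3, B3–B4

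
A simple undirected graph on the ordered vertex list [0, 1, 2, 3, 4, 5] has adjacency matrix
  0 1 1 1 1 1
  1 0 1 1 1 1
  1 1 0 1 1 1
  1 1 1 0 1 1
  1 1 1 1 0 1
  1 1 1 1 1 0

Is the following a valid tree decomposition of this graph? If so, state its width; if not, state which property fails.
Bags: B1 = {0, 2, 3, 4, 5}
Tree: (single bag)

No — vertex 1 appears in no bag.

A tree decomposition must satisfy three properties: every vertex lies in some bag; for every edge, both endpoints lie together in some bag; and for every vertex, the bags containing it form a connected subtree. Here vertex 1 appears in no bag, so the decomposition is invalid.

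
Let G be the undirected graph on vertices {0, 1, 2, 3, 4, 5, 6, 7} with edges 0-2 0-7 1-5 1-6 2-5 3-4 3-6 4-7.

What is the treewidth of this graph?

2

A width-2 tree decomposition is:
Bags: B1 = {3, 4, 7}  B2 = {0, 3, 7}  B3 = {0, 2, 3}  B4 = {2, 3, 5}  B5 = {1, 3, 5}  B6 = {1, 3, 6}
Tree: B1–B2, B2–B3, B3–B4, B4–B5, B5–B6
The largest bag has 3 vertices, giving width 2; this decomposition certifies tw(G) ≤ 2. For the lower bound, G contains the cycle 3–4–7–0–2–5–1–6–3, so G is not a forest; only forests have treewidth ≤ 1, hence tw(G) ≥ 2. The upper and lower bounds meet at 2, so that is the treewidth.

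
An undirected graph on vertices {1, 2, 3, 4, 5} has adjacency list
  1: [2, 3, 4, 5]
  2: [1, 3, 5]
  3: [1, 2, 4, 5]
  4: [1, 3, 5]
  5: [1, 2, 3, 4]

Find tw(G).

3

A width-3 tree decomposition is:
Bags: B1 = {1, 3, 4, 5}  B2 = {1, 2, 3, 5}
Tree: B1–B2
The largest bag has 4 vertices, giving width 3; this decomposition certifies tw(G) ≤ 3. Conversely, {1, 2, 3, 5} is a clique of size 4, and the vertices of any clique must share a bag in every tree decomposition; so some bag has ≥ 4 vertices and tw(G) ≥ 3. The upper and lower bounds meet at 3, so that is the treewidth.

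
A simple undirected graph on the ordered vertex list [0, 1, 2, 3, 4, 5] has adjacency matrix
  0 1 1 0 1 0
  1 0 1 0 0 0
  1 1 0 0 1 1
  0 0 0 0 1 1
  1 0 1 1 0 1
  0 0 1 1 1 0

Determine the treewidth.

2

A width-2 tree decomposition is:
Bags: B1 = {2, 4, 5}  B2 = {0, 2, 4}  B3 = {3, 4, 5}  B4 = {0, 1, 2}
Tree: B1–B2, B1–B3, B2–B4
Every bag has size at most 3, so the width is 3 − 1 = 2 and tw(G) ≤ 2. For the lower bound, the 3 vertices {0, 1, 2} are pairwise adjacent, and any tree decomposition puts a clique entirely inside one bag — forcing width ≥ 2. Hence tw(G) = 2 exactly.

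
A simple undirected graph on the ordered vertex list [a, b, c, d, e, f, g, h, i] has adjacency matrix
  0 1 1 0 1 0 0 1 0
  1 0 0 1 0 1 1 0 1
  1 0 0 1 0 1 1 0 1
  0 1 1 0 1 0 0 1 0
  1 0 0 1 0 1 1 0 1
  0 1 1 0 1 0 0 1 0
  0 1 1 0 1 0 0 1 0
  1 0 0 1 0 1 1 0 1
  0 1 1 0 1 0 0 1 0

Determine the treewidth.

4

A width-4 tree decomposition is:
Bags: B1 = {b, c, e, g, h}  B2 = {b, c, d, e, h}  B3 = {b, c, e, h, i}  B4 = {a, b, c, e, h}  B5 = {b, c, e, f, h}
Tree: B1–B2, B2–B3, B3–B4, B4–B5
Each bag holds 5 vertices, so the decomposition has width 4, which upper-bounds the treewidth. For the lower bound: the 5 vertex sets {b,g}, {c,d}, {e,i}, {h}, {a} are disjoint, each induces a connected subgraph, and every pair is joined by at least one edge of G. Contracting each set to a single vertex therefore yields K_{5} as a minor, and since treewidth is minor-monotone, tw(G) ≥ tw(K_{5}) = 4. Combining the bounds, tw(G) = 4.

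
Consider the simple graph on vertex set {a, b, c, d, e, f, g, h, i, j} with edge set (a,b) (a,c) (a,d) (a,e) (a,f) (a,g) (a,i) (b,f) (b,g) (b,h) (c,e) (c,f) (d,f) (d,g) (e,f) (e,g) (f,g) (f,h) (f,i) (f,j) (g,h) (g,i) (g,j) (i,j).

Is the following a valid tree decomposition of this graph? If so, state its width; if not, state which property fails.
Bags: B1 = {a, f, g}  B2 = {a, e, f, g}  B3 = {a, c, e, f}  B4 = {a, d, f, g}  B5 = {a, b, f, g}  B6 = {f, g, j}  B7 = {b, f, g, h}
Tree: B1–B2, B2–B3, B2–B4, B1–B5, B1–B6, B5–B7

No — vertex i appears in no bag.

A tree decomposition must satisfy three properties: every vertex lies in some bag; for every edge, both endpoints lie together in some bag; and for every vertex, the bags containing it form a connected subtree. Here vertex i appears in no bag, so the decomposition is invalid.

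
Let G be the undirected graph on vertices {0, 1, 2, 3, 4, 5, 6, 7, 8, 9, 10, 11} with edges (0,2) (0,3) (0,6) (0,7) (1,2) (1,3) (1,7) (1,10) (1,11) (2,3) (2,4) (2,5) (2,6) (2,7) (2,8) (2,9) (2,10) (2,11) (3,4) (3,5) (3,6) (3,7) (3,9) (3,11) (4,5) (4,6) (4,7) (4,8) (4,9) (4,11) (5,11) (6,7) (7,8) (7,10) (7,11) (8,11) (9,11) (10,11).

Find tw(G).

4

A width-4 tree decomposition is:
Bags: B1 = {2, 3, 4, 7, 11}  B2 = {2, 4, 7, 8, 11}  B3 = {2, 3, 4, 5, 11}  B4 = {2, 3, 4, 6, 7}  B5 = {0, 2, 3, 6, 7}  B6 = {2, 3, 4, 9, 11}  B7 = {1, 2, 3, 7, 11}  B8 = {1, 2, 7, 10, 11}
Tree: B1–B2, B1–B3, B1–B4, B4–B5, B3–B6, B1–B7, B7–B8
The largest bag has 5 vertices, giving width 4; this decomposition certifies tw(G) ≤ 4. On the other hand G contains the 5-clique {2, 4, 7, 8, 11}. A clique must lie in a single bag of any decomposition, so no decomposition can have width below 4. Hence tw(G) = 4 exactly.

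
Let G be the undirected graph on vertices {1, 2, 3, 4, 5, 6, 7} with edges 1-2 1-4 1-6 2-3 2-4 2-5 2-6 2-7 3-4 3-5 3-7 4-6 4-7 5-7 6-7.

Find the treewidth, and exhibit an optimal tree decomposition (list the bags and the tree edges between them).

Treewidth 3.
One optimal decomposition is:
Bags: B1 = {2, 3, 4, 7}  B2 = {2, 3, 5, 7}  B3 = {2, 4, 6, 7}  B4 = {1, 2, 4, 6}
Tree: B1–B2, B1–B3, B3–B4

Every bag has size at most 4, so the width is 4 − 1 = 3 and tw(G) ≤ 3. Conversely, {2, 3, 4, 7} is a clique of size 4, and the vertices of any clique must share a bag in every tree decomposition; so some bag has ≥ 4 vertices and tw(G) ≥ 3. The upper and lower bounds meet at 3, so that is the treewidth.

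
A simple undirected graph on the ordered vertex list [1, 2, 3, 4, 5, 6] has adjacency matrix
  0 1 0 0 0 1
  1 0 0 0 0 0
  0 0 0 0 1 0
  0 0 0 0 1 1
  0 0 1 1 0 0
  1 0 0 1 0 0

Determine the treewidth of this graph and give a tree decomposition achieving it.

Treewidth 1.
One optimal decomposition is:
Bags: B1 = {3, 5}  B2 = {4, 5}  B3 = {4, 6}  B4 = {1, 6}  B5 = {1, 2}
Tree: B1–B2, B2–B3, B3–B4, B4–B5

The largest bag has 2 vertices, giving width 1; this decomposition certifies tw(G) ≤ 1. Since G has at least one edge (e.g. 3–5), it is not an edgeless graph, so tw(G) ≥ 1. The upper and lower bounds meet at 1, so that is the treewidth.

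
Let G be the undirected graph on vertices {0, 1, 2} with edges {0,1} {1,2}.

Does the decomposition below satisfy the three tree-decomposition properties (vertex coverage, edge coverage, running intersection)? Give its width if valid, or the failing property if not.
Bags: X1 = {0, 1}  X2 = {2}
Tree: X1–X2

A tree decomposition must satisfy three properties: every vertex lies in some bag; for every edge, both endpoints lie together in some bag; and for every vertex, the bags containing it form a connected subtree. Here edge (1,2) lies in no bag, so the decomposition is invalid.

No — edge (1,2) lies in no bag.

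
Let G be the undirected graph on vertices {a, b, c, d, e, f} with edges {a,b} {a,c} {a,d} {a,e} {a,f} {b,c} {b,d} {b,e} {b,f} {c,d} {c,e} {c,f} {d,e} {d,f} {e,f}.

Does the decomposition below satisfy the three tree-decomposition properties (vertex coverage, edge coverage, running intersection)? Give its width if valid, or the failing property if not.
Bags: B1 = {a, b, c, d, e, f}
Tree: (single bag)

Vertex coverage: the bags together contain {a, b, c, d, e, f}, the full vertex set. Edge coverage: each edge of G has both endpoints in at least one bag. Running intersection: for every vertex, the bags containing it form a connected subtree. All three properties hold, so this is a valid tree decomposition of width max|bag| − 1 = 5, and hence tw(G) ≤ 5.

Yes; width 5.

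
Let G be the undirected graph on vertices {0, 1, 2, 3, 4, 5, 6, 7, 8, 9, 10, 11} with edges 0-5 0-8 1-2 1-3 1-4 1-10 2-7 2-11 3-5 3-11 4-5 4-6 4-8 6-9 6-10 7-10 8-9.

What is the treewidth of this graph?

3

A width-3 tree decomposition is:
Bags: B1 = {2, 7, 10, 11}  B2 = {1, 2, 10, 11}  B3 = {1, 3, 10, 11}  B4 = {1, 3, 6, 10}  B5 = {1, 3, 4, 6}  B6 = {3, 4, 5, 6}  B7 = {4, 5, 6, 9}  B8 = {4, 5, 8, 9}  B9 = {0, 5, 8, 9}
Tree: B1–B2, B2–B3, B3–B4, B4–B5, B5–B6, B6–B7, B7–B8, B8–B9
The largest bag has 4 vertices, giving width 3; this decomposition certifies tw(G) ≤ 3. For the lower bound: the 4 vertex sets {2,7,11}, {10}, {1}, {3,4,5,6} are disjoint, each induces a connected subgraph, and every pair is joined by at least one edge of G. Contracting each set to a single vertex therefore yields K_{4} as a minor, and since treewidth is minor-monotone, tw(G) ≥ tw(K_{4}) = 3. Therefore the treewidth is 3.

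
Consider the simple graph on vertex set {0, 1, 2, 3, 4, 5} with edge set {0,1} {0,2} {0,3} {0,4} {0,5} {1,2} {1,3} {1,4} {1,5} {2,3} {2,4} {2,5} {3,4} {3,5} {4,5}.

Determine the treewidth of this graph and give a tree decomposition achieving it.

Treewidth 5.
Bags: B1 = {0, 1, 2, 3, 4, 5}
Tree: (single bag)

With just one bag of size 6, the width is 6 − 1 = 5, so tw(G) ≤ 5. Conversely, {0, 1, 2, 3, 4, 5} is a clique of size 6, and the vertices of any clique must share a bag in every tree decomposition; so some bag has ≥ 6 vertices and tw(G) ≥ 5. Hence tw(G) = 5 exactly.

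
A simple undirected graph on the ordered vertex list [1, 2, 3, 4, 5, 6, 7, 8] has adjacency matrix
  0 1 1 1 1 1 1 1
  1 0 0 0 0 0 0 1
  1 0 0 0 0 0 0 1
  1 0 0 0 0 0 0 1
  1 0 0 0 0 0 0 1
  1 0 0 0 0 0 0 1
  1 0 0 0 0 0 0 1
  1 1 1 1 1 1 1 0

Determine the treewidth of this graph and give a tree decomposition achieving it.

Treewidth 2.
One such decomposition:
Bags: B1 = {1, 3, 8}  B2 = {1, 6, 8}  B3 = {1, 2, 8}  B4 = {1, 5, 8}  B5 = {1, 7, 8}  B6 = {1, 4, 8}
Tree: B1–B2, B2–B3, B1–B4, B3–B5, B4–B6

Every bag has size at most 3, so the width is 3 − 1 = 2 and tw(G) ≤ 2. Conversely, {1, 2, 8} is a clique of size 3, and the vertices of any clique must share a bag in every tree decomposition; so some bag has ≥ 3 vertices and tw(G) ≥ 2. Combining the bounds, tw(G) = 2.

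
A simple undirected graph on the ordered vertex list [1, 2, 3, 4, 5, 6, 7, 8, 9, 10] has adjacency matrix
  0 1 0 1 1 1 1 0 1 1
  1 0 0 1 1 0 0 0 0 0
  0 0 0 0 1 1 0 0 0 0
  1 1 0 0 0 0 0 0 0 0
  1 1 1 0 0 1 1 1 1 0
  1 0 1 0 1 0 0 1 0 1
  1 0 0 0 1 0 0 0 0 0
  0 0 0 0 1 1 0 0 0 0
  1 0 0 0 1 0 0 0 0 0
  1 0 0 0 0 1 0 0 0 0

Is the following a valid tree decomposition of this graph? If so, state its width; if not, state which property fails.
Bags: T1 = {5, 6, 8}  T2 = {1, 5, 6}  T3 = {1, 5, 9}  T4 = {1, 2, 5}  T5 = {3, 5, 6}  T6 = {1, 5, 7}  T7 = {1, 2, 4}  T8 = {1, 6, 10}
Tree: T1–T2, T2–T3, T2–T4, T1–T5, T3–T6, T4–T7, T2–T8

Every vertex of G appears in some bag (union = {1, 2, 3, 4, 5, 6, 7, 8, 9, 10}); every edge is covered by a bag; and for each vertex v the set of bags containing v is connected in the bag tree. The decomposition is therefore valid. The largest bag has 3 vertices, so the width is 2.

Yes; width 2.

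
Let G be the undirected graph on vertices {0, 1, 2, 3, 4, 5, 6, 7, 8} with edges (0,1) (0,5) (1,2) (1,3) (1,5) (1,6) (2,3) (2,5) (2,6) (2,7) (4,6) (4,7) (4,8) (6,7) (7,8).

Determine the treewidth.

A width-2 tree decomposition is:
Bags: B1 = {0, 1, 5}  B2 = {1, 2, 5}  B3 = {1, 2, 6}  B4 = {2, 6, 7}  B5 = {4, 6, 7}  B6 = {1, 2, 3}  B7 = {4, 7, 8}
Tree: B1–B2, B2–B3, B3–B4, B4–B5, B2–B6, B5–B7
The largest bag has 3 vertices, giving width 2; this decomposition certifies tw(G) ≤ 2. For the lower bound, the 3 vertices {4, 7, 8} are pairwise adjacent, and any tree decomposition puts a clique entirely inside one bag — forcing width ≥ 2. Combining the bounds, tw(G) = 2.

2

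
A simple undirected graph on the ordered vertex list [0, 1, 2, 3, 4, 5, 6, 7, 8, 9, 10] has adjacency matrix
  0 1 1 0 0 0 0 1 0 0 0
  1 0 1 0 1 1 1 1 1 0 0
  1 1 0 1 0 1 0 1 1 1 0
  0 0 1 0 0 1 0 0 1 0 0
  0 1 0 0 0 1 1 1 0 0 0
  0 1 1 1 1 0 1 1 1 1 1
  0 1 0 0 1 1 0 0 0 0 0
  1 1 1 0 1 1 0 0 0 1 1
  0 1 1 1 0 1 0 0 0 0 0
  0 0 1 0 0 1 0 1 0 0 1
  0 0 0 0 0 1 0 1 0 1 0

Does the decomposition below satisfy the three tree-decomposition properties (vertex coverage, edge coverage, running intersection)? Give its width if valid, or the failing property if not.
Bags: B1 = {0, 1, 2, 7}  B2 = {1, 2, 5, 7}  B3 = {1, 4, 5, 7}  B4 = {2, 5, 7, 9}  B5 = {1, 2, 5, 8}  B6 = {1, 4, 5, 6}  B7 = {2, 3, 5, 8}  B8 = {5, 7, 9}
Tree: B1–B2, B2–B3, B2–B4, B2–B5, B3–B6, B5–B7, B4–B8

No — vertex 10 appears in no bag.

A tree decomposition must satisfy three properties: every vertex lies in some bag; for every edge, both endpoints lie together in some bag; and for every vertex, the bags containing it form a connected subtree. Here vertex 10 appears in no bag, so the decomposition is invalid.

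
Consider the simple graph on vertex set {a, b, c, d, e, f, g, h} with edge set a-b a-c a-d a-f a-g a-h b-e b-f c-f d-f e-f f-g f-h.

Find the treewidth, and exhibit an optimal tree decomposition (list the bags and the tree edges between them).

Treewidth 2.
Bags: B1 = {b, e, f}  B2 = {a, b, f}  B3 = {a, d, f}  B4 = {a, f, h}  B5 = {a, c, f}  B6 = {a, f, g}
Tree: B1–B2, B2–B3, B2–B4, B4–B5, B4–B6

The largest bag has 3 vertices, giving width 2; this decomposition certifies tw(G) ≤ 2. On the other hand G contains the 3-clique {b, e, f}. A clique must lie in a single bag of any decomposition, so no decomposition can have width below 2. Hence tw(G) = 2 exactly.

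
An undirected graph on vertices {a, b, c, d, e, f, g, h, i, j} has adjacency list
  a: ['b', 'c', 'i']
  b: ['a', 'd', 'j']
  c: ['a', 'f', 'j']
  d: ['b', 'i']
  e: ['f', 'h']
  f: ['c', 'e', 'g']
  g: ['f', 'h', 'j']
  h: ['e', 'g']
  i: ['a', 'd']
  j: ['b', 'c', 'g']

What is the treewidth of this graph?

2

A width-2 tree decomposition is:
Bags: B1 = {a, d, i}  B2 = {a, b, d}  B3 = {a, b, c}  B4 = {b, c, j}  B5 = {c, f, j}  B6 = {f, g, j}  B7 = {e, f, g}  B8 = {e, g, h}
Tree: B1–B2, B2–B3, B3–B4, B4–B5, B5–B6, B6–B7, B7–B8
Every bag has size at most 3, so the width is 3 − 1 = 2 and tw(G) ≤ 2. Since i–d–b–a–i is a cycle in G, G is not acyclic. Forests are exactly the graphs of treewidth ≤ 1, so tw(G) ≥ 2. Therefore the treewidth is 2.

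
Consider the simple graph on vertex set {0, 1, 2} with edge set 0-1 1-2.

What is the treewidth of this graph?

A width-1 tree decomposition is:
Bags: B1 = {0, 1}  B2 = {1, 2}
Tree: B1–B2
The largest bag has 2 vertices, giving width 1; this decomposition certifies tw(G) ≤ 1. Any graph with an edge has treewidth ≥ 1, and G has the edge 1–0. The upper and lower bounds meet at 1, so that is the treewidth.

1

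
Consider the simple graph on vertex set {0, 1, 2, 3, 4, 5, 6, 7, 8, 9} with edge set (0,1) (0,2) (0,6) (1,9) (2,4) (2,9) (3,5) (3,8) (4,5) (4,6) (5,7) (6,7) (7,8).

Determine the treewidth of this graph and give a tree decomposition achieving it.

Every bag has size at most 3, so the width is 3 − 1 = 2 and tw(G) ≤ 2. For the lower bound, G contains the cycle 8–3–5–7–8, so G is not a forest; only forests have treewidth ≤ 1, hence tw(G) ≥ 2. Combining the bounds, tw(G) = 2.

Treewidth 2.
One optimal decomposition is:
Bags: B1 = {3, 7, 8}  B2 = {3, 5, 7}  B3 = {5, 6, 7}  B4 = {4, 5, 6}  B5 = {0, 4, 6}  B6 = {0, 2, 4}  B7 = {0, 1, 2}  B8 = {1, 2, 9}
Tree: B1–B2, B2–B3, B3–B4, B4–B5, B5–B6, B6–B7, B7–B8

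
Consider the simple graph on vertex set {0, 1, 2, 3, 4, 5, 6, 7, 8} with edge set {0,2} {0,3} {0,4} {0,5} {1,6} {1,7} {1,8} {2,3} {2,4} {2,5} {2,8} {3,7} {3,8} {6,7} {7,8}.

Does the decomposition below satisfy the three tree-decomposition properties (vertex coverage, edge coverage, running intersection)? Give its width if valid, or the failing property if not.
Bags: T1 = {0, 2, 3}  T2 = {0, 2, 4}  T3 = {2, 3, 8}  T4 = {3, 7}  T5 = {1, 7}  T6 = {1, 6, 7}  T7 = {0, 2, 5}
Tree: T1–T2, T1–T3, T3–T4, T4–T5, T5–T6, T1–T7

A tree decomposition must satisfy three properties: every vertex lies in some bag; for every edge, both endpoints lie together in some bag; and for every vertex, the bags containing it form a connected subtree. Here edge (8,7) lies in no bag, so the decomposition is invalid.

No — edge (8,7) lies in no bag.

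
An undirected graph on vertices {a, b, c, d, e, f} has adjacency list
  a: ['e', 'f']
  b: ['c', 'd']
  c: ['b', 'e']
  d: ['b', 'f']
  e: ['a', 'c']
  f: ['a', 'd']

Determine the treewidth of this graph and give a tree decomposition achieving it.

Treewidth 2.
Bags: B1 = {a, e, f}  B2 = {d, e, f}  B3 = {b, d, e}  B4 = {b, c, e}
Tree: B1–B2, B2–B3, B3–B4

The largest bag has 3 vertices, giving width 2; this decomposition certifies tw(G) ≤ 2. The edges e–a–f–d–b–c–e form a cycle, so G is not a tree and its treewidth is at least 2. Hence tw(G) = 2 exactly.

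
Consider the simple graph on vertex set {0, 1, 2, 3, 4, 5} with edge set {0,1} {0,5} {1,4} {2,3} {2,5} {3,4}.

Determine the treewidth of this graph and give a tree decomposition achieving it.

Treewidth 2.
One such decomposition:
Bags: B1 = {0, 2, 5}  B2 = {0, 1, 2}  B3 = {1, 2, 4}  B4 = {2, 3, 4}
Tree: B1–B2, B2–B3, B3–B4

The largest bag has 3 vertices, giving width 2; this decomposition certifies tw(G) ≤ 2. The edges 2–5–0–1–4–3–2 form a cycle, so G is not a tree and its treewidth is at least 2. Combining the bounds, tw(G) = 2.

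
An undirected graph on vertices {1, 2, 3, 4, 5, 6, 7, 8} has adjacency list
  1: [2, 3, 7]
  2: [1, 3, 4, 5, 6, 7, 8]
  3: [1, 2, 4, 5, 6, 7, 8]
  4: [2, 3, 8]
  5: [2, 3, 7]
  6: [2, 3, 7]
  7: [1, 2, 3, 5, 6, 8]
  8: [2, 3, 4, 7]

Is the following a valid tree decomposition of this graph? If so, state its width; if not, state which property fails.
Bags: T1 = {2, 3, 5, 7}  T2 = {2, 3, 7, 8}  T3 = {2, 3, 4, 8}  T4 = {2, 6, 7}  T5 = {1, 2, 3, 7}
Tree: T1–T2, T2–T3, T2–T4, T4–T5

A tree decomposition must satisfy three properties: every vertex lies in some bag; for every edge, both endpoints lie together in some bag; and for every vertex, the bags containing it form a connected subtree. Here edge (3,6) lies in no bag, so the decomposition is invalid.

No — edge (3,6) lies in no bag.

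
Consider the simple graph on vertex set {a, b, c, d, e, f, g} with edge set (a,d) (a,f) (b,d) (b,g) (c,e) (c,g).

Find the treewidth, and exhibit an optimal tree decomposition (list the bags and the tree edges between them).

Every bag has size at most 2, so the width is 2 − 1 = 1 and tw(G) ≤ 1. Since G has at least one edge (e.g. e–c), it is not an edgeless graph, so tw(G) ≥ 1. Combining the bounds, tw(G) = 1.

Treewidth 1.
Bags: B1 = {c, e}  B2 = {c, g}  B3 = {b, g}  B4 = {b, d}  B5 = {a, d}  B6 = {a, f}
Tree: B1–B2, B2–B3, B3–B4, B4–B5, B5–B6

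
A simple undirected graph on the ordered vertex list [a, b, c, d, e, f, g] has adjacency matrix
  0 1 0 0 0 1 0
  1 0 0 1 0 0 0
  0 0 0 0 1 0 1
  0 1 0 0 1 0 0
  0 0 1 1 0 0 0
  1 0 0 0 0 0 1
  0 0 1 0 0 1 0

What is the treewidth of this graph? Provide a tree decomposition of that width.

The largest bag has 3 vertices, giving width 2; this decomposition certifies tw(G) ≤ 2. For the lower bound, G contains the cycle a–b–d–e–c–g–f–a, so G is not a forest; only forests have treewidth ≤ 1, hence tw(G) ≥ 2. The upper and lower bounds meet at 2, so that is the treewidth.

Treewidth 2.
One optimal decomposition is:
Bags: B1 = {a, b, d}  B2 = {a, d, e}  B3 = {a, c, e}  B4 = {a, c, g}  B5 = {a, f, g}
Tree: B1–B2, B2–B3, B3–B4, B4–B5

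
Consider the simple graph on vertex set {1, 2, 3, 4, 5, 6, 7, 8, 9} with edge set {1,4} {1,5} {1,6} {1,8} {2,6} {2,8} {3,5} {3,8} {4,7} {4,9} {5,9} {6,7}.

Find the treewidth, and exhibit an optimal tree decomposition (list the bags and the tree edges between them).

Every bag has size at most 4, so the width is 4 − 1 = 3 and tw(G) ≤ 3. For the lower bound: the 4 vertex sets {3,5,9}, {8}, {1}, {2,4,6,7} are disjoint, each induces a connected subgraph, and every pair is joined by at least one edge of G. Contracting each set to a single vertex therefore yields K_{4} as a minor, and since treewidth is minor-monotone, tw(G) ≥ tw(K_{4}) = 3. Combining the bounds, tw(G) = 3.

Treewidth 3.
One optimal decomposition is:
Bags: B1 = {3, 5, 8, 9}  B2 = {1, 5, 8, 9}  B3 = {1, 4, 8, 9}  B4 = {1, 2, 4, 8}  B5 = {1, 2, 4, 6}  B6 = {2, 4, 6, 7}
Tree: B1–B2, B2–B3, B3–B4, B4–B5, B5–B6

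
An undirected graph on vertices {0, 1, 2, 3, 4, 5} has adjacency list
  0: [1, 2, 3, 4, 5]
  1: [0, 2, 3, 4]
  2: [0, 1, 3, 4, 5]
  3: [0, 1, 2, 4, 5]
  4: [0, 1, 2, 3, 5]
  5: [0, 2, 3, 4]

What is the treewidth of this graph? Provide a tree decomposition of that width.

Every bag has size at most 5, so the width is 5 − 1 = 4 and tw(G) ≤ 4. On the other hand G contains the 5-clique {0, 1, 2, 3, 4}. A clique must lie in a single bag of any decomposition, so no decomposition can have width below 4. The upper and lower bounds meet at 4, so that is the treewidth.

Treewidth 4.
Bags: B1 = {0, 2, 3, 4, 5}  B2 = {0, 1, 2, 3, 4}
Tree: B1–B2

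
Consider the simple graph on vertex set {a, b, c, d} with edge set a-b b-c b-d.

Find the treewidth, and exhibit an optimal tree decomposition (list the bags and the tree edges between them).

The largest bag has 2 vertices, giving width 1; this decomposition certifies tw(G) ≤ 1. Any graph with an edge has treewidth ≥ 1, and G has the edge a–b. Hence tw(G) = 1 exactly.

Treewidth 1.
One optimal decomposition is:
Bags: B1 = {a, b}  B2 = {b, c}  B3 = {b, d}
Tree: B1–B2, B2–B3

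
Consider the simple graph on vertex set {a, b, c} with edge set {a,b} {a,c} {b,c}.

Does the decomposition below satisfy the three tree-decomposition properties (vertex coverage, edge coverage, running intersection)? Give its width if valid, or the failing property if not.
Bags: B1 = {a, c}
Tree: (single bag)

A tree decomposition must satisfy three properties: every vertex lies in some bag; for every edge, both endpoints lie together in some bag; and for every vertex, the bags containing it form a connected subtree. Here vertex b appears in no bag, so the decomposition is invalid.

No — vertex b appears in no bag.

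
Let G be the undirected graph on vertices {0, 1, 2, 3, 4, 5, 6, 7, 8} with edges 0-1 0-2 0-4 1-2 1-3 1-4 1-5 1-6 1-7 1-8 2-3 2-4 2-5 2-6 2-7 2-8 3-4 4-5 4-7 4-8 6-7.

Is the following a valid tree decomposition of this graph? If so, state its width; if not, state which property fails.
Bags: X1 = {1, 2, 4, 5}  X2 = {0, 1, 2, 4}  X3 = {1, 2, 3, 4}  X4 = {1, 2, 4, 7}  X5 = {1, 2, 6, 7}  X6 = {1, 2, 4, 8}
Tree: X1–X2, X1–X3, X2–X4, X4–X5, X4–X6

Checking the three conditions: (i) the bags cover all of {0, 1, 2, 3, 4, 5, 6, 7, 8}; (ii) for each edge, some bag contains both endpoints; (iii) the bags containing any fixed vertex form a subtree. All hold, so the decomposition is valid with width 4 − 1 = 3.

Yes; width 3.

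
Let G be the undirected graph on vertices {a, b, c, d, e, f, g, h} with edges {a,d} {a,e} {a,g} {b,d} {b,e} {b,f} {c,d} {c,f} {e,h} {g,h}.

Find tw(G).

A width-2 tree decomposition is:
Bags: B1 = {b, c, f}  B2 = {b, c, d}  B3 = {b, d, e}  B4 = {a, d, e}  B5 = {a, e, h}  B6 = {a, g, h}
Tree: B1–B2, B2–B3, B3–B4, B4–B5, B5–B6
Every bag has size at most 3, so the width is 3 − 1 = 2 and tw(G) ≤ 2. The edges f–c–d–b–f form a cycle, so G is not a tree and its treewidth is at least 2. Therefore the treewidth is 2.

2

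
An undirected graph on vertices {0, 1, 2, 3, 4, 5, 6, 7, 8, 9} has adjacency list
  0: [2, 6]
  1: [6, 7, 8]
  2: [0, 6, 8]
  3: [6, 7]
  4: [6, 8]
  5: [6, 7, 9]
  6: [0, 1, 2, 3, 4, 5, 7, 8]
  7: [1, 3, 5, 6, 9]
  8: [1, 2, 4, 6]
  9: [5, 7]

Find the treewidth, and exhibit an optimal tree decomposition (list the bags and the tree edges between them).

Each bag holds 3 vertices, so the decomposition has width 2, which upper-bounds the treewidth. For the lower bound, the 3 vertices {5, 7, 9} are pairwise adjacent, and any tree decomposition puts a clique entirely inside one bag — forcing width ≥ 2. The upper and lower bounds meet at 2, so that is the treewidth.

Treewidth 2.
One optimal decomposition is:
Bags: B1 = {2, 6, 8}  B2 = {1, 6, 8}  B3 = {4, 6, 8}  B4 = {1, 6, 7}  B5 = {5, 6, 7}  B6 = {5, 7, 9}  B7 = {0, 2, 6}  B8 = {3, 6, 7}
Tree: B1–B2, B1–B3, B2–B4, B4–B5, B5–B6, B1–B7, B4–B8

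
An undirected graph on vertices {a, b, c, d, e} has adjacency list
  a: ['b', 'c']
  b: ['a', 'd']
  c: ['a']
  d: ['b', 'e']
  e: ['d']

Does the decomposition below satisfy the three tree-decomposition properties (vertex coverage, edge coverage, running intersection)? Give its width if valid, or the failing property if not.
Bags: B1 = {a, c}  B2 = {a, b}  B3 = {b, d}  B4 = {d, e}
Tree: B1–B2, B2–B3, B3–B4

Yes; width 1.

Every vertex of G appears in some bag (union = {a, b, c, d, e}); every edge is covered by a bag; and for each vertex v the set of bags containing v is connected in the bag tree. The decomposition is therefore valid. The largest bag has 2 vertices, so the width is 1.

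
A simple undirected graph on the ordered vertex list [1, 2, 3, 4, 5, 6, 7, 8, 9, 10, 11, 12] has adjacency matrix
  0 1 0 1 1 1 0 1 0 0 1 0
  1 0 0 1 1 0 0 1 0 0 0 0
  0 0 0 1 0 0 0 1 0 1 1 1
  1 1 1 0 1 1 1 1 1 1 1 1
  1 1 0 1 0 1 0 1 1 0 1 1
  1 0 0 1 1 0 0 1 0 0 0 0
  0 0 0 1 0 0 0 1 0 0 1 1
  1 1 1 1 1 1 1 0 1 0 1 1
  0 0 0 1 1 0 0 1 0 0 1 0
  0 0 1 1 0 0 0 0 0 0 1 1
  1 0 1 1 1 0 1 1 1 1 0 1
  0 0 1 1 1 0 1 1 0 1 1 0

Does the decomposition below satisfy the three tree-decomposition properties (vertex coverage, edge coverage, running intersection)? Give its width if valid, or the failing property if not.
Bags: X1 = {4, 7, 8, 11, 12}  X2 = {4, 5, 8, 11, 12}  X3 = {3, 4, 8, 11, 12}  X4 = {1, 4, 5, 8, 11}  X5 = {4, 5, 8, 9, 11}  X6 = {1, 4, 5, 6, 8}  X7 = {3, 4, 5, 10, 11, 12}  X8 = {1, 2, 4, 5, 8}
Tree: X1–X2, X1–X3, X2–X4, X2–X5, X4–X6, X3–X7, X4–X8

A tree decomposition must satisfy three properties: every vertex lies in some bag; for every edge, both endpoints lie together in some bag; and for every vertex, the bags containing it form a connected subtree. Here bags containing vertex 5 are not connected in the tree, so the decomposition is invalid.

No — bags containing vertex 5 are not connected in the tree.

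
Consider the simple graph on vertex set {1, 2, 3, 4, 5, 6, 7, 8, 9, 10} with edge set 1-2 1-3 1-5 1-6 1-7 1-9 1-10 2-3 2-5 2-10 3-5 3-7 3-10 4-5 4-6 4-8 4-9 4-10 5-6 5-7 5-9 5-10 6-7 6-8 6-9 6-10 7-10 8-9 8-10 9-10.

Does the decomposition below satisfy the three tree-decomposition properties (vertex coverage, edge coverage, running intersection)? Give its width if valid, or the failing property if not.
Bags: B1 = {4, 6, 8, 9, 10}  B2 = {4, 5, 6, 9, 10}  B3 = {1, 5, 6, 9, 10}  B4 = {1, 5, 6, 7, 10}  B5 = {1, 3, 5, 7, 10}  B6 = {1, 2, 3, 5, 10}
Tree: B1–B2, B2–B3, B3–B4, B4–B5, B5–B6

Yes; width 4.

Every vertex of G appears in some bag (union = {1, 2, 3, 4, 5, 6, 7, 8, 9, 10}); every edge is covered by a bag; and for each vertex v the set of bags containing v is connected in the bag tree. The decomposition is therefore valid. The largest bag has 5 vertices, so the width is 4.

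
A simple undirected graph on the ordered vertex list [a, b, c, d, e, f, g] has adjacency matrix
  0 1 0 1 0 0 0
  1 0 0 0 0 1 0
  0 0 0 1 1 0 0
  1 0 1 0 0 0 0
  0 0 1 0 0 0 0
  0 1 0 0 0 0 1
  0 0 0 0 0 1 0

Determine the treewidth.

1

A width-1 tree decomposition is:
Bags: B1 = {f, g}  B2 = {b, f}  B3 = {a, b}  B4 = {a, d}  B5 = {c, d}  B6 = {c, e}
Tree: B1–B2, B2–B3, B3–B4, B4–B5, B5–B6
Every bag has size at most 2, so the width is 2 − 1 = 1 and tw(G) ≤ 1. Any graph with an edge has treewidth ≥ 1, and G has the edge g–f. The upper and lower bounds meet at 1, so that is the treewidth.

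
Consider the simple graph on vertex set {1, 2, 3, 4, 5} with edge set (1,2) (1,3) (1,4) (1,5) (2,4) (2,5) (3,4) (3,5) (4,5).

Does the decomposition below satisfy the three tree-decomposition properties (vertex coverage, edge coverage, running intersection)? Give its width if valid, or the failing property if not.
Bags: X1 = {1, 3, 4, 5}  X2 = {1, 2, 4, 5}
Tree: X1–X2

Yes; width 3.

Vertex coverage: the bags together contain {1, 2, 3, 4, 5}, the full vertex set. Edge coverage: each edge of G has both endpoints in at least one bag. Running intersection: for every vertex, the bags containing it form a connected subtree. All three properties hold, so this is a valid tree decomposition of width max|bag| − 1 = 3, and hence tw(G) ≤ 3.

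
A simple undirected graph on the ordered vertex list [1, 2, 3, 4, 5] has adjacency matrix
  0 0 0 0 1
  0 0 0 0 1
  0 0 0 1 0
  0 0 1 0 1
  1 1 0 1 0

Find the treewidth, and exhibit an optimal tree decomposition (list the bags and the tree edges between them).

Treewidth 1.
Bags: B1 = {4, 5}  B2 = {3, 4}  B3 = {2, 5}  B4 = {1, 5}
Tree: B1–B2, B1–B3, B1–B4

Each bag holds 2 vertices, so the decomposition has width 1, which upper-bounds the treewidth. G has an edge, so its treewidth is at least 1. Hence tw(G) = 1 exactly.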